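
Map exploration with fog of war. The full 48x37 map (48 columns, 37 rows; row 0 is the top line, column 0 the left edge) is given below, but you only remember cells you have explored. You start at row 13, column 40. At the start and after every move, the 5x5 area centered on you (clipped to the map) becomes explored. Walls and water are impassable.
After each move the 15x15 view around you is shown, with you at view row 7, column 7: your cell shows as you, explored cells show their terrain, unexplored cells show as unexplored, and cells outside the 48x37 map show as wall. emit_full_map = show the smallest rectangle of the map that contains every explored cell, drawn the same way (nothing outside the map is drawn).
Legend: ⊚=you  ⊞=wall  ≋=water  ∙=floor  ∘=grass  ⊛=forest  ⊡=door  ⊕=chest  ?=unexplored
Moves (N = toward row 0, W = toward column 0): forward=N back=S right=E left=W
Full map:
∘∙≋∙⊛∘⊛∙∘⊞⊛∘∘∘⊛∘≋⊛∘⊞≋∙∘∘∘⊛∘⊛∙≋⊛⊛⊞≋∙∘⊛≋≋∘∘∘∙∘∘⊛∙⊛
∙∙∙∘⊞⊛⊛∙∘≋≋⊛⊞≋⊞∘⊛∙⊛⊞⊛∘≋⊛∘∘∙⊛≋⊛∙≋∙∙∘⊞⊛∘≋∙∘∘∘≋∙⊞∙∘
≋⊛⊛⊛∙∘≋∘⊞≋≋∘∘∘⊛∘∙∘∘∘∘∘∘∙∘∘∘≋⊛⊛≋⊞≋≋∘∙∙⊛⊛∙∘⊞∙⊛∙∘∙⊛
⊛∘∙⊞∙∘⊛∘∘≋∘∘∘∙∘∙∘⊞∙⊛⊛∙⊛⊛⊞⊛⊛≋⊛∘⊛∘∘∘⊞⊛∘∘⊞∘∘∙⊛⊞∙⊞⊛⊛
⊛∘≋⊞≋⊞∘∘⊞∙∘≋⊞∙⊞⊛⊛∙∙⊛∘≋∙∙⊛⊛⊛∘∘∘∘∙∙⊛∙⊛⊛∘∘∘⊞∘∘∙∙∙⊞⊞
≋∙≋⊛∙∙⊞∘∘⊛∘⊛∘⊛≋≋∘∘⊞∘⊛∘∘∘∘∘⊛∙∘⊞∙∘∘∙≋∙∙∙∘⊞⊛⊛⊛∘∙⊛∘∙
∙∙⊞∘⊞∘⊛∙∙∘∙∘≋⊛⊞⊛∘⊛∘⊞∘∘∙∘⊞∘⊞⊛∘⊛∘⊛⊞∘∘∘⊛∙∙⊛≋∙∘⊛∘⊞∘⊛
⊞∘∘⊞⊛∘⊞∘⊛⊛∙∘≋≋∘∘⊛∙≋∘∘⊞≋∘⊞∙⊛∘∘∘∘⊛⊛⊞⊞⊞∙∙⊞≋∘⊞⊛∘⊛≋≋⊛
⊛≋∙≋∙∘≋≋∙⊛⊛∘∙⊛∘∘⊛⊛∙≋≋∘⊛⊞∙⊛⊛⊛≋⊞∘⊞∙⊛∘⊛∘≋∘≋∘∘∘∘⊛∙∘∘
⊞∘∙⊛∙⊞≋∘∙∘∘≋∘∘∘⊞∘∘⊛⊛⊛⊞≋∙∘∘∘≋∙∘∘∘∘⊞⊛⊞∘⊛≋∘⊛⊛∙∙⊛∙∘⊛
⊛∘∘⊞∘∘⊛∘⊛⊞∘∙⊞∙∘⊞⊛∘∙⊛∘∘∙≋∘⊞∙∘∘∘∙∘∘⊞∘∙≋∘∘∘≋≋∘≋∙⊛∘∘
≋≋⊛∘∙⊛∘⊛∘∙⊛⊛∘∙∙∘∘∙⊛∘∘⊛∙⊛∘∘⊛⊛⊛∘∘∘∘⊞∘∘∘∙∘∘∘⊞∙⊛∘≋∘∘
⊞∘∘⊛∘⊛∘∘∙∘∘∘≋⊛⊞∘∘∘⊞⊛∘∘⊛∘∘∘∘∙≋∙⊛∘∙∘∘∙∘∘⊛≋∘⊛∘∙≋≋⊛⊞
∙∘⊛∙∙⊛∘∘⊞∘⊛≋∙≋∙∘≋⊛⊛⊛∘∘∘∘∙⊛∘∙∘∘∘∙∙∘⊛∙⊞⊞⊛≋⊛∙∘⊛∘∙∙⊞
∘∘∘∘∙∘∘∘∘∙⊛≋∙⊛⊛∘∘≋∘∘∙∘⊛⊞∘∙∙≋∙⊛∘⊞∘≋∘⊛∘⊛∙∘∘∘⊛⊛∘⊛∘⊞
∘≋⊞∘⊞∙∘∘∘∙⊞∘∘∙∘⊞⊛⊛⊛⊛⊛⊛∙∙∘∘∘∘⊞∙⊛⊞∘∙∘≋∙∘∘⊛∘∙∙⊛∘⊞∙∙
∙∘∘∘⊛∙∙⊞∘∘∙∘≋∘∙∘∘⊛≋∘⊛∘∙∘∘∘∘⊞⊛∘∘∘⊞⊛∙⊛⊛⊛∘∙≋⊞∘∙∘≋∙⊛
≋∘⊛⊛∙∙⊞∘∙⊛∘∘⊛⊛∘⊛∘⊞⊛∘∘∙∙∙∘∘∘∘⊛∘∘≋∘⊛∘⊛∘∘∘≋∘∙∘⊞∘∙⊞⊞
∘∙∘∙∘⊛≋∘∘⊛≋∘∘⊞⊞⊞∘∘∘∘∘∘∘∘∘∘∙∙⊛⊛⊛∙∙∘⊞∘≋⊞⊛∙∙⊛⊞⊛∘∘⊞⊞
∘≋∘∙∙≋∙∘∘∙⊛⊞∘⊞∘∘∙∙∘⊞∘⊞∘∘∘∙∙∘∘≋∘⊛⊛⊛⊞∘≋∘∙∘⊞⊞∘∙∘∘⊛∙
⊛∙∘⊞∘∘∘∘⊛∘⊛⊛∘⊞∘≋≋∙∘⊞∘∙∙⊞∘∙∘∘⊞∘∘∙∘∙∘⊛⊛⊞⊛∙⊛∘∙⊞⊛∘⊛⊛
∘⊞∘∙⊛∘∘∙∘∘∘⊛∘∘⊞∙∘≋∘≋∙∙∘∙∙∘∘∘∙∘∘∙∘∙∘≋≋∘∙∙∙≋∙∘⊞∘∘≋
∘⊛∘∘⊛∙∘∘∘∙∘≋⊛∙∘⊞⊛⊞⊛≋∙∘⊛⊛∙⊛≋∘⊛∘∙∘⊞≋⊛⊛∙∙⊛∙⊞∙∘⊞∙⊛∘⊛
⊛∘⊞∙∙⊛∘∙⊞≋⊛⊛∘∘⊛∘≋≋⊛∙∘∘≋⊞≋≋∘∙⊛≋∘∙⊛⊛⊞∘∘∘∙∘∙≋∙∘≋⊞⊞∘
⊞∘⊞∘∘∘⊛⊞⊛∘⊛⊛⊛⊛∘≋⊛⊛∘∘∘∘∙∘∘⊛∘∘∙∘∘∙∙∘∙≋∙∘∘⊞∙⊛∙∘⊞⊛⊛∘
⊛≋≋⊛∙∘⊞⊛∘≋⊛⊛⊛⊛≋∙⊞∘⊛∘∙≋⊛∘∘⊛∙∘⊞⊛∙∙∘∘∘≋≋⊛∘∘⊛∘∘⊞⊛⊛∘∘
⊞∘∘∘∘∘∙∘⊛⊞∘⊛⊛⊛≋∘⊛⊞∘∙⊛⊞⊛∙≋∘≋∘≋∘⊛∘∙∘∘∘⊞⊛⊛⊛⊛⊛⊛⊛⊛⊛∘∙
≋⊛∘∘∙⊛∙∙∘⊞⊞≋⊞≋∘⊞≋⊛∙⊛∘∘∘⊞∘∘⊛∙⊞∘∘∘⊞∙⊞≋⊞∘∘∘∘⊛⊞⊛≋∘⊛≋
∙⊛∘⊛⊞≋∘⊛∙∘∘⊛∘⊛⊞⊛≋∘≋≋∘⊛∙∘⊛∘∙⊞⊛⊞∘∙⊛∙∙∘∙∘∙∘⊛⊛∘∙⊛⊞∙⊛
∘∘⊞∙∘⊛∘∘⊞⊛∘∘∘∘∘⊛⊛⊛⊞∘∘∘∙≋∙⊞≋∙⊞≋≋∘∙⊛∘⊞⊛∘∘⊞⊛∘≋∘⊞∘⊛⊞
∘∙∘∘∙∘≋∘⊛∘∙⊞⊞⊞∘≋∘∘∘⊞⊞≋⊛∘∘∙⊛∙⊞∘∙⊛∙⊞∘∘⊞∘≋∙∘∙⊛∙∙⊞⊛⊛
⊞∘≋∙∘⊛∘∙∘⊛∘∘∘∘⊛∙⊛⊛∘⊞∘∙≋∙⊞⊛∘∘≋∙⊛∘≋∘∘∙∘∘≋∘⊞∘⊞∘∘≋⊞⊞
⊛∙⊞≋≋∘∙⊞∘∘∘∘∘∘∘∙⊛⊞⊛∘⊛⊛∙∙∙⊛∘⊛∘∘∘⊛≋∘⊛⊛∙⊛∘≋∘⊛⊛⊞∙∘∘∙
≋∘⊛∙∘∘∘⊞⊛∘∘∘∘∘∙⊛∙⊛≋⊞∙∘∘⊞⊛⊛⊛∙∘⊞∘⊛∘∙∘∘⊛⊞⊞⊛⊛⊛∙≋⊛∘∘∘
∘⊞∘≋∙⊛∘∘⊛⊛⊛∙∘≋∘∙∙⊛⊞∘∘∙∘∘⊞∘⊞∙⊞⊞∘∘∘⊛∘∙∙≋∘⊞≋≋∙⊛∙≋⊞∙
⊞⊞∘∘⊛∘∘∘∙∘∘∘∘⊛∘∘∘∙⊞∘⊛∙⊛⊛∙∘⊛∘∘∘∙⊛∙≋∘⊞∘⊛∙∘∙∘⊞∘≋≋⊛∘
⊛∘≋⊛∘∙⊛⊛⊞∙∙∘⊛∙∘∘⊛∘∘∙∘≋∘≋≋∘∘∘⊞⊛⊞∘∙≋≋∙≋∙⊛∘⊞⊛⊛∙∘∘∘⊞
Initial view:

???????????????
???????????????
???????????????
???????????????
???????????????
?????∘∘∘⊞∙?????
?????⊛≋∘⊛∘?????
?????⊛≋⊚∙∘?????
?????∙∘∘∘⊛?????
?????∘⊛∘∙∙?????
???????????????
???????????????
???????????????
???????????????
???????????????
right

??????????????⊞
??????????????⊞
??????????????⊞
??????????????⊞
??????????????⊞
????∘∘∘⊞∙⊛????⊞
????⊛≋∘⊛∘∙????⊞
????⊛≋⊛⊚∘⊛????⊞
????∙∘∘∘⊛⊛????⊞
????∘⊛∘∙∙⊛????⊞
??????????????⊞
??????????????⊞
??????????????⊞
??????????????⊞
??????????????⊞

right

?????????????⊞⊞
?????????????⊞⊞
?????????????⊞⊞
?????????????⊞⊞
?????????????⊞⊞
???∘∘∘⊞∙⊛∘???⊞⊞
???⊛≋∘⊛∘∙≋???⊞⊞
???⊛≋⊛∙⊚⊛∘???⊞⊞
???∙∘∘∘⊛⊛∘???⊞⊞
???∘⊛∘∙∙⊛∘???⊞⊞
?????????????⊞⊞
?????????????⊞⊞
?????????????⊞⊞
?????????????⊞⊞
?????????????⊞⊞

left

??????????????⊞
??????????????⊞
??????????????⊞
??????????????⊞
??????????????⊞
????∘∘∘⊞∙⊛∘???⊞
????⊛≋∘⊛∘∙≋???⊞
????⊛≋⊛⊚∘⊛∘???⊞
????∙∘∘∘⊛⊛∘???⊞
????∘⊛∘∙∙⊛∘???⊞
??????????????⊞
??????????????⊞
??????????????⊞
??????????????⊞
??????????????⊞

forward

??????????????⊞
??????????????⊞
??????????????⊞
??????????????⊞
??????????????⊞
?????∘≋≋∘≋????⊞
????∘∘∘⊞∙⊛∘???⊞
????⊛≋∘⊚∘∙≋???⊞
????⊛≋⊛∙∘⊛∘???⊞
????∙∘∘∘⊛⊛∘???⊞
????∘⊛∘∙∙⊛∘???⊞
??????????????⊞
??????????????⊞
??????????????⊞
??????????????⊞

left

???????????????
???????????????
???????????????
???????????????
???????????????
?????∘∘≋≋∘≋????
?????∘∘∘⊞∙⊛∘???
?????⊛≋⊚⊛∘∙≋???
?????⊛≋⊛∙∘⊛∘???
?????∙∘∘∘⊛⊛∘???
?????∘⊛∘∙∙⊛∘???
???????????????
???????????????
???????????????
???????????????

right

??????????????⊞
??????????????⊞
??????????????⊞
??????????????⊞
??????????????⊞
????∘∘≋≋∘≋????⊞
????∘∘∘⊞∙⊛∘???⊞
????⊛≋∘⊚∘∙≋???⊞
????⊛≋⊛∙∘⊛∘???⊞
????∙∘∘∘⊛⊛∘???⊞
????∘⊛∘∙∙⊛∘???⊞
??????????????⊞
??????????????⊞
??????????????⊞
??????????????⊞

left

???????????????
???????????????
???????????????
???????????????
???????????????
?????∘∘≋≋∘≋????
?????∘∘∘⊞∙⊛∘???
?????⊛≋⊚⊛∘∙≋???
?????⊛≋⊛∙∘⊛∘???
?????∙∘∘∘⊛⊛∘???
?????∘⊛∘∙∙⊛∘???
???????????????
???????????????
???????????????
???????????????

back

???????????????
???????????????
???????????????
???????????????
?????∘∘≋≋∘≋????
?????∘∘∘⊞∙⊛∘???
?????⊛≋∘⊛∘∙≋???
?????⊛≋⊚∙∘⊛∘???
?????∙∘∘∘⊛⊛∘???
?????∘⊛∘∙∙⊛∘???
???????????????
???????????????
???????????????
???????????????
???????????????

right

??????????????⊞
??????????????⊞
??????????????⊞
??????????????⊞
????∘∘≋≋∘≋????⊞
????∘∘∘⊞∙⊛∘???⊞
????⊛≋∘⊛∘∙≋???⊞
????⊛≋⊛⊚∘⊛∘???⊞
????∙∘∘∘⊛⊛∘???⊞
????∘⊛∘∙∙⊛∘???⊞
??????????????⊞
??????????????⊞
??????????????⊞
??????????????⊞
??????????????⊞

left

???????????????
???????????????
???????????????
???????????????
?????∘∘≋≋∘≋????
?????∘∘∘⊞∙⊛∘???
?????⊛≋∘⊛∘∙≋???
?????⊛≋⊚∙∘⊛∘???
?????∙∘∘∘⊛⊛∘???
?????∘⊛∘∙∙⊛∘???
???????????????
???????????????
???????????????
???????????????
???????????????

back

???????????????
???????????????
???????????????
?????∘∘≋≋∘≋????
?????∘∘∘⊞∙⊛∘???
?????⊛≋∘⊛∘∙≋???
?????⊛≋⊛∙∘⊛∘???
?????∙∘⊚∘⊛⊛∘???
?????∘⊛∘∙∙⊛∘???
?????∘∙≋⊞∘?????
???????????????
???????????????
???????????????
???????????????
???????????????

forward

???????????????
???????????????
???????????????
???????????????
?????∘∘≋≋∘≋????
?????∘∘∘⊞∙⊛∘???
?????⊛≋∘⊛∘∙≋???
?????⊛≋⊚∙∘⊛∘???
?????∙∘∘∘⊛⊛∘???
?????∘⊛∘∙∙⊛∘???
?????∘∙≋⊞∘?????
???????????????
???????????????
???????????????
???????????????

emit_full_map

∘∘≋≋∘≋?
∘∘∘⊞∙⊛∘
⊛≋∘⊛∘∙≋
⊛≋⊚∙∘⊛∘
∙∘∘∘⊛⊛∘
∘⊛∘∙∙⊛∘
∘∙≋⊞∘??

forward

???????????????
???????????????
???????????????
???????????????
???????????????
?????∘∘≋≋∘≋????
?????∘∘∘⊞∙⊛∘???
?????⊛≋⊚⊛∘∙≋???
?????⊛≋⊛∙∘⊛∘???
?????∙∘∘∘⊛⊛∘???
?????∘⊛∘∙∙⊛∘???
?????∘∙≋⊞∘?????
???????????????
???????????????
???????????????

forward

???????????????
???????????????
???????????????
???????????????
???????????????
?????≋∘⊛⊛∙?????
?????∘∘≋≋∘≋????
?????∘∘⊚⊞∙⊛∘???
?????⊛≋∘⊛∘∙≋???
?????⊛≋⊛∙∘⊛∘???
?????∙∘∘∘⊛⊛∘???
?????∘⊛∘∙∙⊛∘???
?????∘∙≋⊞∘?????
???????????????
???????????????

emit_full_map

≋∘⊛⊛∙??
∘∘≋≋∘≋?
∘∘⊚⊞∙⊛∘
⊛≋∘⊛∘∙≋
⊛≋⊛∙∘⊛∘
∙∘∘∘⊛⊛∘
∘⊛∘∙∙⊛∘
∘∙≋⊞∘??


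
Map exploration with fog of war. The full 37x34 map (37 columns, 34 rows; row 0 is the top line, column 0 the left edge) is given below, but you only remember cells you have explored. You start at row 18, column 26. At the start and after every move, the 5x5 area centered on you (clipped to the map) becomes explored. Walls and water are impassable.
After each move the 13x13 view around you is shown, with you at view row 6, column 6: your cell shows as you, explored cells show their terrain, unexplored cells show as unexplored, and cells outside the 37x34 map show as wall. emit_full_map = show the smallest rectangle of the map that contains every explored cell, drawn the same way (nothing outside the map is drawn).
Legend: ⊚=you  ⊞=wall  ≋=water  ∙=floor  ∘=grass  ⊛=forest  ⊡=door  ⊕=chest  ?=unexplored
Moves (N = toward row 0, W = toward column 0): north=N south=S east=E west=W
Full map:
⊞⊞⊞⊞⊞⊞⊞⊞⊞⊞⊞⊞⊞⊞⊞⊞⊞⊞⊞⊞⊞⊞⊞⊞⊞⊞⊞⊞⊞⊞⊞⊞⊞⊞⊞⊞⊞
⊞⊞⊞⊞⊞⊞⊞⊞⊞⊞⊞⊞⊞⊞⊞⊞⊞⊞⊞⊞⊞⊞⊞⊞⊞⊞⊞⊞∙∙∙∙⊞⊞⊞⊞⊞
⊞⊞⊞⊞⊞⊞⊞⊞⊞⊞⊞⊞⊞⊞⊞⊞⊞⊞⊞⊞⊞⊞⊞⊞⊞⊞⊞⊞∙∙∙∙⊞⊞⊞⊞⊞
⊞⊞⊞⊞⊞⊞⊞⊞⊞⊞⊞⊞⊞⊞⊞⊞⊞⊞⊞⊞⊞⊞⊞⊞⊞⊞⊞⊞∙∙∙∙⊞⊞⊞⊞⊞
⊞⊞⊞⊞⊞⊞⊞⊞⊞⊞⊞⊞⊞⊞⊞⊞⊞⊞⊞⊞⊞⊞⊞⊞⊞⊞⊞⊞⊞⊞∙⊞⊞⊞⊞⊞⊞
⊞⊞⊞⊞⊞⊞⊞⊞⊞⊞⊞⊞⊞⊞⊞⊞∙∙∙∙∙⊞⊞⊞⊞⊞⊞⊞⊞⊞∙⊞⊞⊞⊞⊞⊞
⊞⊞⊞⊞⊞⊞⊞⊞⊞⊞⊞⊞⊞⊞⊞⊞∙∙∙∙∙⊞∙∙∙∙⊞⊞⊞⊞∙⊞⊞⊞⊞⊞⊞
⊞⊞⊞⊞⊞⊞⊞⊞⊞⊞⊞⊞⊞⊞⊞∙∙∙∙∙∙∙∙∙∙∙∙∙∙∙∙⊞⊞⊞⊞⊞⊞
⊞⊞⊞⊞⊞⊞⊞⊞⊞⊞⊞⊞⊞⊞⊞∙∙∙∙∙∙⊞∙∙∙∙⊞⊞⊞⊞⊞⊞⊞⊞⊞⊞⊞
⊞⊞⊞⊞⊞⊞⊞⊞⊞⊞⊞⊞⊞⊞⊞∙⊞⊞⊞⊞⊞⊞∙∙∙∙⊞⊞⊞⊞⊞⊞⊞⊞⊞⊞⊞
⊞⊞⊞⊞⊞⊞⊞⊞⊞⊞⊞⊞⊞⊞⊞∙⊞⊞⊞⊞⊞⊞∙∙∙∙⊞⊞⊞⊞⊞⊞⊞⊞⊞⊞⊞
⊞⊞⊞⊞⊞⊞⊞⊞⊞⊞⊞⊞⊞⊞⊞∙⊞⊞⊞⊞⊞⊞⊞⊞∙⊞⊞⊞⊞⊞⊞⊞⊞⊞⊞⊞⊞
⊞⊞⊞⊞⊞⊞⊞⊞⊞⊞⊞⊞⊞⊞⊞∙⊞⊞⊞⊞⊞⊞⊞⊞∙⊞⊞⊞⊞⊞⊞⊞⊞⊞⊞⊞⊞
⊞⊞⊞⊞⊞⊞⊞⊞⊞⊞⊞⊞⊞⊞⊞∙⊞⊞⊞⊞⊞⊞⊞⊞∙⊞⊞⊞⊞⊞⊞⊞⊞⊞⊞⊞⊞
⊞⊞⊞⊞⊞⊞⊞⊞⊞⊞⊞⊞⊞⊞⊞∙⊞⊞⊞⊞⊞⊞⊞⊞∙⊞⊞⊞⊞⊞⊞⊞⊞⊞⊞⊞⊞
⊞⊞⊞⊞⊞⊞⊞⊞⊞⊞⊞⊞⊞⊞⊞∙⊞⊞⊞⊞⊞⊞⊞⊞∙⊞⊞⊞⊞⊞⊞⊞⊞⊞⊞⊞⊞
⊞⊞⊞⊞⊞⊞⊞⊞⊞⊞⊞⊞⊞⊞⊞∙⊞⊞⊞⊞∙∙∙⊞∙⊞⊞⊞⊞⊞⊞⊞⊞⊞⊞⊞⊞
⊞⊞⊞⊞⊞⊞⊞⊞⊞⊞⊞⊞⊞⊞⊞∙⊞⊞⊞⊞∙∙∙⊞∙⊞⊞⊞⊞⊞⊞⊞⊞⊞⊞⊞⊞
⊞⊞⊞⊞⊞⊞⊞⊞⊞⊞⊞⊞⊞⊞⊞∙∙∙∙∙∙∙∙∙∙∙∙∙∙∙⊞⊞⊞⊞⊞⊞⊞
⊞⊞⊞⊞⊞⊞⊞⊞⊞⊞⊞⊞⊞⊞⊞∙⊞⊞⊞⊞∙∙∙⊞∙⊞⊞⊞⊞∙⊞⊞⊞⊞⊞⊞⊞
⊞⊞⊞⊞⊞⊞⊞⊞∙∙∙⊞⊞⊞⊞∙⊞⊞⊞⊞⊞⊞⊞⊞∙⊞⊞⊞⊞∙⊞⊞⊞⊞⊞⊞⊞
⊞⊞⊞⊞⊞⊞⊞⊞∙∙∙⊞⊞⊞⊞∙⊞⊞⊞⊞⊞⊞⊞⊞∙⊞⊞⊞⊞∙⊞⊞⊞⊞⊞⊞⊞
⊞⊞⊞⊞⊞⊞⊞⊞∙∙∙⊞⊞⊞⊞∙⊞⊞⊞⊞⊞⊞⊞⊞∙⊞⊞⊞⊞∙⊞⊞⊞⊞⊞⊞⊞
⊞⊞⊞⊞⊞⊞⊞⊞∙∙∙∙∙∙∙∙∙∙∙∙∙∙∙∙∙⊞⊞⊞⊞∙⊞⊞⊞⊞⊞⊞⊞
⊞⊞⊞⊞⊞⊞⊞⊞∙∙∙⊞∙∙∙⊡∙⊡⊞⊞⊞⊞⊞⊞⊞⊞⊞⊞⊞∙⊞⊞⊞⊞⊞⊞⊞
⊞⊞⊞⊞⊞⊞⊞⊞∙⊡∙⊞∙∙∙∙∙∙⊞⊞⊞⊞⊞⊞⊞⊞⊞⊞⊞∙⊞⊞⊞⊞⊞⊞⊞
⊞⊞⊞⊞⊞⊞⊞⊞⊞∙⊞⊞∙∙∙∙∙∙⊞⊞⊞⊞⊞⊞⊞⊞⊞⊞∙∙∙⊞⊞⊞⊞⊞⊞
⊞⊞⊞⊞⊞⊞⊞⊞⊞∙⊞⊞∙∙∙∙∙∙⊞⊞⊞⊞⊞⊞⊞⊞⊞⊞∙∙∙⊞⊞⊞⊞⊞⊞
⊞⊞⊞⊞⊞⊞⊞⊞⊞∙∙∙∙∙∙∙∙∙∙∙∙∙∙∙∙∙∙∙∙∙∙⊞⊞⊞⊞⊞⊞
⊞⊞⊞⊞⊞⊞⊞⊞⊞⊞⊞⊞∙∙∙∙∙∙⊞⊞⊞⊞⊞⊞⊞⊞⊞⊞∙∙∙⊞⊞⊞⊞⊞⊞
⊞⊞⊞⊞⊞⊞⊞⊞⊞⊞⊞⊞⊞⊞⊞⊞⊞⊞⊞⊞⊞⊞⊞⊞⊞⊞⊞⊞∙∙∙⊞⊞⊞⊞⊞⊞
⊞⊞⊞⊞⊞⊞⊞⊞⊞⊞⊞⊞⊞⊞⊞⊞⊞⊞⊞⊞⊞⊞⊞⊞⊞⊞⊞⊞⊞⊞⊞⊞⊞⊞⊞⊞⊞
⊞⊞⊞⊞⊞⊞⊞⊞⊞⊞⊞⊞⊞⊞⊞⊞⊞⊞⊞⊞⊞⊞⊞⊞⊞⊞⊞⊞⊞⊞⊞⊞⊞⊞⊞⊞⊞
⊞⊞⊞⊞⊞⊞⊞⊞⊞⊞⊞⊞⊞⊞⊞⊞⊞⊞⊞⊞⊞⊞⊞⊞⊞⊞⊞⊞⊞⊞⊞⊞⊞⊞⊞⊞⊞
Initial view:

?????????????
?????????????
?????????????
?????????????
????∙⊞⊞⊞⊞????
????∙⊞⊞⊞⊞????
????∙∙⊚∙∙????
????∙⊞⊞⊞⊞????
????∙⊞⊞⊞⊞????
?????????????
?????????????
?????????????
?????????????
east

?????????????
?????????????
?????????????
?????????????
???∙⊞⊞⊞⊞⊞????
???∙⊞⊞⊞⊞⊞????
???∙∙∙⊚∙∙????
???∙⊞⊞⊞⊞∙????
???∙⊞⊞⊞⊞∙????
?????????????
?????????????
?????????????
?????????????

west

?????????????
?????????????
?????????????
?????????????
????∙⊞⊞⊞⊞⊞???
????∙⊞⊞⊞⊞⊞???
????∙∙⊚∙∙∙???
????∙⊞⊞⊞⊞∙???
????∙⊞⊞⊞⊞∙???
?????????????
?????????????
?????????????
?????????????

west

?????????????
?????????????
?????????????
?????????????
????⊞∙⊞⊞⊞⊞⊞??
????⊞∙⊞⊞⊞⊞⊞??
????∙∙⊚∙∙∙∙??
????⊞∙⊞⊞⊞⊞∙??
????⊞∙⊞⊞⊞⊞∙??
?????????????
?????????????
?????????????
?????????????

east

?????????????
?????????????
?????????????
?????????????
???⊞∙⊞⊞⊞⊞⊞???
???⊞∙⊞⊞⊞⊞⊞???
???∙∙∙⊚∙∙∙???
???⊞∙⊞⊞⊞⊞∙???
???⊞∙⊞⊞⊞⊞∙???
?????????????
?????????????
?????????????
?????????????

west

?????????????
?????????????
?????????????
?????????????
????⊞∙⊞⊞⊞⊞⊞??
????⊞∙⊞⊞⊞⊞⊞??
????∙∙⊚∙∙∙∙??
????⊞∙⊞⊞⊞⊞∙??
????⊞∙⊞⊞⊞⊞∙??
?????????????
?????????????
?????????????
?????????????

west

?????????????
?????????????
?????????????
?????????????
????∙⊞∙⊞⊞⊞⊞⊞?
????∙⊞∙⊞⊞⊞⊞⊞?
????∙∙⊚∙∙∙∙∙?
????∙⊞∙⊞⊞⊞⊞∙?
????⊞⊞∙⊞⊞⊞⊞∙?
?????????????
?????????????
?????????????
?????????????

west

?????????????
?????????????
?????????????
?????????????
????∙∙⊞∙⊞⊞⊞⊞⊞
????∙∙⊞∙⊞⊞⊞⊞⊞
????∙∙⊚∙∙∙∙∙∙
????∙∙⊞∙⊞⊞⊞⊞∙
????⊞⊞⊞∙⊞⊞⊞⊞∙
?????????????
?????????????
?????????????
?????????????

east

?????????????
?????????????
?????????????
?????????????
???∙∙⊞∙⊞⊞⊞⊞⊞?
???∙∙⊞∙⊞⊞⊞⊞⊞?
???∙∙∙⊚∙∙∙∙∙?
???∙∙⊞∙⊞⊞⊞⊞∙?
???⊞⊞⊞∙⊞⊞⊞⊞∙?
?????????????
?????????????
?????????????
?????????????

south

?????????????
?????????????
?????????????
???∙∙⊞∙⊞⊞⊞⊞⊞?
???∙∙⊞∙⊞⊞⊞⊞⊞?
???∙∙∙∙∙∙∙∙∙?
???∙∙⊞⊚⊞⊞⊞⊞∙?
???⊞⊞⊞∙⊞⊞⊞⊞∙?
????⊞⊞∙⊞⊞????
?????????????
?????????????
?????????????
?????????????

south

?????????????
?????????????
???∙∙⊞∙⊞⊞⊞⊞⊞?
???∙∙⊞∙⊞⊞⊞⊞⊞?
???∙∙∙∙∙∙∙∙∙?
???∙∙⊞∙⊞⊞⊞⊞∙?
???⊞⊞⊞⊚⊞⊞⊞⊞∙?
????⊞⊞∙⊞⊞????
????⊞⊞∙⊞⊞????
?????????????
?????????????
?????????????
?????????????

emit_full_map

∙∙⊞∙⊞⊞⊞⊞⊞
∙∙⊞∙⊞⊞⊞⊞⊞
∙∙∙∙∙∙∙∙∙
∙∙⊞∙⊞⊞⊞⊞∙
⊞⊞⊞⊚⊞⊞⊞⊞∙
?⊞⊞∙⊞⊞???
?⊞⊞∙⊞⊞???

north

?????????????
?????????????
?????????????
???∙∙⊞∙⊞⊞⊞⊞⊞?
???∙∙⊞∙⊞⊞⊞⊞⊞?
???∙∙∙∙∙∙∙∙∙?
???∙∙⊞⊚⊞⊞⊞⊞∙?
???⊞⊞⊞∙⊞⊞⊞⊞∙?
????⊞⊞∙⊞⊞????
????⊞⊞∙⊞⊞????
?????????????
?????????????
?????????????

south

?????????????
?????????????
???∙∙⊞∙⊞⊞⊞⊞⊞?
???∙∙⊞∙⊞⊞⊞⊞⊞?
???∙∙∙∙∙∙∙∙∙?
???∙∙⊞∙⊞⊞⊞⊞∙?
???⊞⊞⊞⊚⊞⊞⊞⊞∙?
????⊞⊞∙⊞⊞????
????⊞⊞∙⊞⊞????
?????????????
?????????????
?????????????
?????????????

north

?????????????
?????????????
?????????????
???∙∙⊞∙⊞⊞⊞⊞⊞?
???∙∙⊞∙⊞⊞⊞⊞⊞?
???∙∙∙∙∙∙∙∙∙?
???∙∙⊞⊚⊞⊞⊞⊞∙?
???⊞⊞⊞∙⊞⊞⊞⊞∙?
????⊞⊞∙⊞⊞????
????⊞⊞∙⊞⊞????
?????????????
?????????????
?????????????

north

?????????????
?????????????
?????????????
?????????????
???∙∙⊞∙⊞⊞⊞⊞⊞?
???∙∙⊞∙⊞⊞⊞⊞⊞?
???∙∙∙⊚∙∙∙∙∙?
???∙∙⊞∙⊞⊞⊞⊞∙?
???⊞⊞⊞∙⊞⊞⊞⊞∙?
????⊞⊞∙⊞⊞????
????⊞⊞∙⊞⊞????
?????????????
?????????????

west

?????????????
?????????????
?????????????
?????????????
????∙∙⊞∙⊞⊞⊞⊞⊞
????∙∙⊞∙⊞⊞⊞⊞⊞
????∙∙⊚∙∙∙∙∙∙
????∙∙⊞∙⊞⊞⊞⊞∙
????⊞⊞⊞∙⊞⊞⊞⊞∙
?????⊞⊞∙⊞⊞???
?????⊞⊞∙⊞⊞???
?????????????
?????????????

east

?????????????
?????????????
?????????????
?????????????
???∙∙⊞∙⊞⊞⊞⊞⊞?
???∙∙⊞∙⊞⊞⊞⊞⊞?
???∙∙∙⊚∙∙∙∙∙?
???∙∙⊞∙⊞⊞⊞⊞∙?
???⊞⊞⊞∙⊞⊞⊞⊞∙?
????⊞⊞∙⊞⊞????
????⊞⊞∙⊞⊞????
?????????????
?????????????

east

?????????????
?????????????
?????????????
?????????????
??∙∙⊞∙⊞⊞⊞⊞⊞??
??∙∙⊞∙⊞⊞⊞⊞⊞??
??∙∙∙∙⊚∙∙∙∙??
??∙∙⊞∙⊞⊞⊞⊞∙??
??⊞⊞⊞∙⊞⊞⊞⊞∙??
???⊞⊞∙⊞⊞?????
???⊞⊞∙⊞⊞?????
?????????????
?????????????


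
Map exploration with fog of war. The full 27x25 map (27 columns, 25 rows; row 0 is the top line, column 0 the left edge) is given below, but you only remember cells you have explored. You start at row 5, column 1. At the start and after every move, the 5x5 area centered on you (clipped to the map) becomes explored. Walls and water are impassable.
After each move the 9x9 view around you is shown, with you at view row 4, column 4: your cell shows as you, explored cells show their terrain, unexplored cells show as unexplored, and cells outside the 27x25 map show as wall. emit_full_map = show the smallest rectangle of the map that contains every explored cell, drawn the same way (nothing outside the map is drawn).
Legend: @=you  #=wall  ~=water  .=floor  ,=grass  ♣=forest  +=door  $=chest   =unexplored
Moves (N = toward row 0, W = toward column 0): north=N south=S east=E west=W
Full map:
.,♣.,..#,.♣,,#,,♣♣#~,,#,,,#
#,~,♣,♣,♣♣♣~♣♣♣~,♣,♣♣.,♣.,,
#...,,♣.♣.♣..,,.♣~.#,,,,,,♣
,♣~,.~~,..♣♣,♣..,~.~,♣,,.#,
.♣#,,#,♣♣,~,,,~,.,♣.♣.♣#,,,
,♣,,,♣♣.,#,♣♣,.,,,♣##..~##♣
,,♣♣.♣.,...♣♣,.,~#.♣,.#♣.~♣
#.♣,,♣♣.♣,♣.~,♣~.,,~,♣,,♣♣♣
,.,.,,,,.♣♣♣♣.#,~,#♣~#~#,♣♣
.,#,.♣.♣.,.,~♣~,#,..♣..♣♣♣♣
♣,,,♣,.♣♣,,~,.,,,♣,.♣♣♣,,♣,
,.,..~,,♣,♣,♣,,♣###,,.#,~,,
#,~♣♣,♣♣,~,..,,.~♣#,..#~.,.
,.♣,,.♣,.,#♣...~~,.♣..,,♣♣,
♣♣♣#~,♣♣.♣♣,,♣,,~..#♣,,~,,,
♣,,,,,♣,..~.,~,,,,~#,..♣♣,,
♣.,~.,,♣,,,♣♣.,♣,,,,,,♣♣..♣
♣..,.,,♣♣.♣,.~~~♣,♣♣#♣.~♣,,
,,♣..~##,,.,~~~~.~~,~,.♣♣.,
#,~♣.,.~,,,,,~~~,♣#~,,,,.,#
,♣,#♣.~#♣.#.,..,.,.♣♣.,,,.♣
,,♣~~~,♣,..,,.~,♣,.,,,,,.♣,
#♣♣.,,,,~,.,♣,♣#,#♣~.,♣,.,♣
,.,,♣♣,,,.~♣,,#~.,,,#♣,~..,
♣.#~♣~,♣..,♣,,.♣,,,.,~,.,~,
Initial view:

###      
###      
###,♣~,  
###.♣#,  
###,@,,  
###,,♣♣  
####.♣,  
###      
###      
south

###      
###,♣~,  
###.♣#,  
###,♣,,  
###,@♣♣  
####.♣,  
###,.,.  
###      
###      

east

##       
##,♣~,   
##.♣#,,  
##,♣,,,  
##,,@♣.  
###.♣,,  
##,.,.,  
##       
##       

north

##       
##       
##,♣~,.  
##.♣#,,  
##,♣@,,  
##,,♣♣.  
###.♣,,  
##,.,.,  
##       

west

###      
###      
###,♣~,. 
###.♣#,, 
###,@,,, 
###,,♣♣. 
####.♣,, 
###,.,., 
###      

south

###      
###,♣~,. 
###.♣#,, 
###,♣,,, 
###,@♣♣. 
####.♣,, 
###,.,., 
###      
###      

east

##       
##,♣~,.  
##.♣#,,  
##,♣,,,  
##,,@♣.  
###.♣,,  
##,.,.,  
##       
##       

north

##       
##       
##,♣~,.  
##.♣#,,  
##,♣@,,  
##,,♣♣.  
###.♣,,  
##,.,.,  
##       

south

##       
##,♣~,.  
##.♣#,,  
##,♣,,,  
##,,@♣.  
###.♣,,  
##,.,.,  
##       
##       

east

#        
#,♣~,.   
#.♣#,,#  
#,♣,,,♣  
#,,♣@.♣  
##.♣,,♣  
#,.,.,,  
#        
#        

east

         
,♣~,.    
.♣#,,#,  
,♣,,,♣♣  
,,♣♣@♣.  
#.♣,,♣♣  
,.,.,,,  
         
         

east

         
♣~,.     
♣#,,#,♣  
♣,,,♣♣.  
,♣♣.@.,  
.♣,,♣♣.  
.,.,,,,  
         
         

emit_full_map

,♣~,.   
.♣#,,#,♣
,♣,,,♣♣.
,,♣♣.@.,
#.♣,,♣♣.
,.,.,,,,

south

♣~,.     
♣#,,#,♣  
♣,,,♣♣.  
,♣♣.♣.,  
.♣,,@♣.  
.,.,,,,  
  ,.♣.♣  
         
         

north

         
♣~,.     
♣#,,#,♣  
♣,,,♣♣.  
,♣♣.@.,  
.♣,,♣♣.  
.,.,,,,  
  ,.♣.♣  
         

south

♣~,.     
♣#,,#,♣  
♣,,,♣♣.  
,♣♣.♣.,  
.♣,,@♣.  
.,.,,,,  
  ,.♣.♣  
         
         

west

,♣~,.    
.♣#,,#,♣ 
,♣,,,♣♣. 
,,♣♣.♣., 
#.♣,@♣♣. 
,.,.,,,, 
  #,.♣.♣ 
         
         

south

.♣#,,#,♣ 
,♣,,,♣♣. 
,,♣♣.♣., 
#.♣,,♣♣. 
,.,.@,,, 
  #,.♣.♣ 
  ,,♣,.  
         
         

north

,♣~,.    
.♣#,,#,♣ 
,♣,,,♣♣. 
,,♣♣.♣., 
#.♣,@♣♣. 
,.,.,,,, 
  #,.♣.♣ 
  ,,♣,.  
         

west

#,♣~,.   
#.♣#,,#,♣
#,♣,,,♣♣.
#,,♣♣.♣.,
##.♣@,♣♣.
#,.,.,,,,
# ,#,.♣.♣
#  ,,♣,. 
#        

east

,♣~,.    
.♣#,,#,♣ 
,♣,,,♣♣. 
,,♣♣.♣., 
#.♣,@♣♣. 
,.,.,,,, 
 ,#,.♣.♣ 
  ,,♣,.  
         

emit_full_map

,♣~,.   
.♣#,,#,♣
,♣,,,♣♣.
,,♣♣.♣.,
#.♣,@♣♣.
,.,.,,,,
 ,#,.♣.♣
  ,,♣,. 

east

♣~,.     
♣#,,#,♣  
♣,,,♣♣.  
,♣♣.♣.,  
.♣,,@♣.  
.,.,,,,  
,#,.♣.♣  
 ,,♣,.   
         

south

♣#,,#,♣  
♣,,,♣♣.  
,♣♣.♣.,  
.♣,,♣♣.  
.,.,@,,  
,#,.♣.♣  
 ,,♣,.♣  
         
         

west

.♣#,,#,♣ 
,♣,,,♣♣. 
,,♣♣.♣., 
#.♣,,♣♣. 
,.,.@,,, 
 ,#,.♣.♣ 
  ,,♣,.♣ 
         
         

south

,♣,,,♣♣. 
,,♣♣.♣., 
#.♣,,♣♣. 
,.,.,,,, 
 ,#,@♣.♣ 
  ,,♣,.♣ 
  ,..~,  
         
         

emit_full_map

,♣~,.   
.♣#,,#,♣
,♣,,,♣♣.
,,♣♣.♣.,
#.♣,,♣♣.
,.,.,,,,
 ,#,@♣.♣
  ,,♣,.♣
  ,..~, 


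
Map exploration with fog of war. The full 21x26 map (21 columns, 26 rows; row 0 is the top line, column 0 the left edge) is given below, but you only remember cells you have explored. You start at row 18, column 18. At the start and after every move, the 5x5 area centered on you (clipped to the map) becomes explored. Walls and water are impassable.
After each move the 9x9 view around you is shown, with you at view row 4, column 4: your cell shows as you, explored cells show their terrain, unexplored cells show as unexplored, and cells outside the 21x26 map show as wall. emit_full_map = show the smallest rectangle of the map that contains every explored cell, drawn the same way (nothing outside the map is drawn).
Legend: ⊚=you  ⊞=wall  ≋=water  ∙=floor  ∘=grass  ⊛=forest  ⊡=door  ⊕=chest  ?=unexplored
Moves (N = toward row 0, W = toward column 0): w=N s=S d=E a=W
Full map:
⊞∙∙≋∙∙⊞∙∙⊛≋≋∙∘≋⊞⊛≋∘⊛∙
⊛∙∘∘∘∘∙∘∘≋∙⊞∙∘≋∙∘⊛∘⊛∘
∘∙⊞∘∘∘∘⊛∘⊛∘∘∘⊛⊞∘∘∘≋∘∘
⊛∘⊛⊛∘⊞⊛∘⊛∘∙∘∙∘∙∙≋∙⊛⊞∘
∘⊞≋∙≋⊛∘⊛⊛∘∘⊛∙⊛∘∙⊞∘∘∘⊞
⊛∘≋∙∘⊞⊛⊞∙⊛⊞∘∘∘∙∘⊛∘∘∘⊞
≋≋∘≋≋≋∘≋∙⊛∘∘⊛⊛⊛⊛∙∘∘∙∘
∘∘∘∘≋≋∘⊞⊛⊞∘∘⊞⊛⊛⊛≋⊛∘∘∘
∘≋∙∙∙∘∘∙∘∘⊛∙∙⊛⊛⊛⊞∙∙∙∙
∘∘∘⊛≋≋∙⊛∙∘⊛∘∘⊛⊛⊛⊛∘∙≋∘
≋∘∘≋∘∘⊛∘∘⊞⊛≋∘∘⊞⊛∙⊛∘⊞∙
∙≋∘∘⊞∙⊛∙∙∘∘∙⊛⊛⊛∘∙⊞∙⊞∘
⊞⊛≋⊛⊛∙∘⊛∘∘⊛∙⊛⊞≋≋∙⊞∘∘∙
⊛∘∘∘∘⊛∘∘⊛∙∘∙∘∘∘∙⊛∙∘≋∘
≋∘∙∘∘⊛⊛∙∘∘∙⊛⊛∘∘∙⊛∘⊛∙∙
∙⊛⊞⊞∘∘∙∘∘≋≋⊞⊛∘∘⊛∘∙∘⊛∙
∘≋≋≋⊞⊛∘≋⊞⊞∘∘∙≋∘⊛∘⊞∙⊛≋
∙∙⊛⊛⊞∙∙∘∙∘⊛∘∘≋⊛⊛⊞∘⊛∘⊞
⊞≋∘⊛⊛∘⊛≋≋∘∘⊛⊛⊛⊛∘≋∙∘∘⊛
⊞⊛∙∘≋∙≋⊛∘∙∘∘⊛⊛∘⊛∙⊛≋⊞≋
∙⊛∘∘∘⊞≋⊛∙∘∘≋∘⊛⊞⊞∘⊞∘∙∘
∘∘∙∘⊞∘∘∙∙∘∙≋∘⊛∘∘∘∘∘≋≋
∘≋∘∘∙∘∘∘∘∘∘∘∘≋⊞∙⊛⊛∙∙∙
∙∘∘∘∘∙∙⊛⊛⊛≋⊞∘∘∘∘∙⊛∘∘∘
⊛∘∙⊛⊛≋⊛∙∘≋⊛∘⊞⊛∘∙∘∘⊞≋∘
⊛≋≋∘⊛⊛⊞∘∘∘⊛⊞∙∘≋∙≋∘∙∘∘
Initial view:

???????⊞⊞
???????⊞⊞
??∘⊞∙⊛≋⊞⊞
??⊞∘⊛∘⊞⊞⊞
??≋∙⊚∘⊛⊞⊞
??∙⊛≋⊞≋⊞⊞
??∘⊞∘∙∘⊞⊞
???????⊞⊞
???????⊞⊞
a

????????⊞
????????⊞
??⊛∘⊞∙⊛≋⊞
??⊛⊞∘⊛∘⊞⊞
??∘≋⊚∘∘⊛⊞
??⊛∙⊛≋⊞≋⊞
??⊞∘⊞∘∙∘⊞
????????⊞
????????⊞

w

????????⊞
????????⊞
??⊛∘∙∘⊛?⊞
??⊛∘⊞∙⊛≋⊞
??⊛⊞⊚⊛∘⊞⊞
??∘≋∙∘∘⊛⊞
??⊛∙⊛≋⊞≋⊞
??⊞∘⊞∘∙∘⊞
????????⊞

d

???????⊞⊞
???????⊞⊞
?⊛∘∙∘⊛∙⊞⊞
?⊛∘⊞∙⊛≋⊞⊞
?⊛⊞∘⊚∘⊞⊞⊞
?∘≋∙∘∘⊛⊞⊞
?⊛∙⊛≋⊞≋⊞⊞
?⊞∘⊞∘∙∘⊞⊞
???????⊞⊞

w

???????⊞⊞
???????⊞⊞
??⊛∘⊛∙∙⊞⊞
?⊛∘∙∘⊛∙⊞⊞
?⊛∘⊞⊚⊛≋⊞⊞
?⊛⊞∘⊛∘⊞⊞⊞
?∘≋∙∘∘⊛⊞⊞
?⊛∙⊛≋⊞≋⊞⊞
?⊞∘⊞∘∙∘⊞⊞

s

???????⊞⊞
??⊛∘⊛∙∙⊞⊞
?⊛∘∙∘⊛∙⊞⊞
?⊛∘⊞∙⊛≋⊞⊞
?⊛⊞∘⊚∘⊞⊞⊞
?∘≋∙∘∘⊛⊞⊞
?⊛∙⊛≋⊞≋⊞⊞
?⊞∘⊞∘∙∘⊞⊞
???????⊞⊞

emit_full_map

?⊛∘⊛∙∙
⊛∘∙∘⊛∙
⊛∘⊞∙⊛≋
⊛⊞∘⊚∘⊞
∘≋∙∘∘⊛
⊛∙⊛≋⊞≋
⊞∘⊞∘∙∘

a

????????⊞
???⊛∘⊛∙∙⊞
??⊛∘∙∘⊛∙⊞
??⊛∘⊞∙⊛≋⊞
??⊛⊞⊚⊛∘⊞⊞
??∘≋∙∘∘⊛⊞
??⊛∙⊛≋⊞≋⊞
??⊞∘⊞∘∙∘⊞
????????⊞

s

???⊛∘⊛∙∙⊞
??⊛∘∙∘⊛∙⊞
??⊛∘⊞∙⊛≋⊞
??⊛⊞∘⊛∘⊞⊞
??∘≋⊚∘∘⊛⊞
??⊛∙⊛≋⊞≋⊞
??⊞∘⊞∘∙∘⊞
????????⊞
????????⊞

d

??⊛∘⊛∙∙⊞⊞
?⊛∘∙∘⊛∙⊞⊞
?⊛∘⊞∙⊛≋⊞⊞
?⊛⊞∘⊛∘⊞⊞⊞
?∘≋∙⊚∘⊛⊞⊞
?⊛∙⊛≋⊞≋⊞⊞
?⊞∘⊞∘∙∘⊞⊞
???????⊞⊞
???????⊞⊞

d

?⊛∘⊛∙∙⊞⊞⊞
⊛∘∙∘⊛∙⊞⊞⊞
⊛∘⊞∙⊛≋⊞⊞⊞
⊛⊞∘⊛∘⊞⊞⊞⊞
∘≋∙∘⊚⊛⊞⊞⊞
⊛∙⊛≋⊞≋⊞⊞⊞
⊞∘⊞∘∙∘⊞⊞⊞
??????⊞⊞⊞
??????⊞⊞⊞

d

⊛∘⊛∙∙⊞⊞⊞⊞
∘∙∘⊛∙⊞⊞⊞⊞
∘⊞∙⊛≋⊞⊞⊞⊞
⊞∘⊛∘⊞⊞⊞⊞⊞
≋∙∘∘⊚⊞⊞⊞⊞
∙⊛≋⊞≋⊞⊞⊞⊞
∘⊞∘∙∘⊞⊞⊞⊞
?????⊞⊞⊞⊞
?????⊞⊞⊞⊞

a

?⊛∘⊛∙∙⊞⊞⊞
⊛∘∙∘⊛∙⊞⊞⊞
⊛∘⊞∙⊛≋⊞⊞⊞
⊛⊞∘⊛∘⊞⊞⊞⊞
∘≋∙∘⊚⊛⊞⊞⊞
⊛∙⊛≋⊞≋⊞⊞⊞
⊞∘⊞∘∙∘⊞⊞⊞
??????⊞⊞⊞
??????⊞⊞⊞

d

⊛∘⊛∙∙⊞⊞⊞⊞
∘∙∘⊛∙⊞⊞⊞⊞
∘⊞∙⊛≋⊞⊞⊞⊞
⊞∘⊛∘⊞⊞⊞⊞⊞
≋∙∘∘⊚⊞⊞⊞⊞
∙⊛≋⊞≋⊞⊞⊞⊞
∘⊞∘∙∘⊞⊞⊞⊞
?????⊞⊞⊞⊞
?????⊞⊞⊞⊞


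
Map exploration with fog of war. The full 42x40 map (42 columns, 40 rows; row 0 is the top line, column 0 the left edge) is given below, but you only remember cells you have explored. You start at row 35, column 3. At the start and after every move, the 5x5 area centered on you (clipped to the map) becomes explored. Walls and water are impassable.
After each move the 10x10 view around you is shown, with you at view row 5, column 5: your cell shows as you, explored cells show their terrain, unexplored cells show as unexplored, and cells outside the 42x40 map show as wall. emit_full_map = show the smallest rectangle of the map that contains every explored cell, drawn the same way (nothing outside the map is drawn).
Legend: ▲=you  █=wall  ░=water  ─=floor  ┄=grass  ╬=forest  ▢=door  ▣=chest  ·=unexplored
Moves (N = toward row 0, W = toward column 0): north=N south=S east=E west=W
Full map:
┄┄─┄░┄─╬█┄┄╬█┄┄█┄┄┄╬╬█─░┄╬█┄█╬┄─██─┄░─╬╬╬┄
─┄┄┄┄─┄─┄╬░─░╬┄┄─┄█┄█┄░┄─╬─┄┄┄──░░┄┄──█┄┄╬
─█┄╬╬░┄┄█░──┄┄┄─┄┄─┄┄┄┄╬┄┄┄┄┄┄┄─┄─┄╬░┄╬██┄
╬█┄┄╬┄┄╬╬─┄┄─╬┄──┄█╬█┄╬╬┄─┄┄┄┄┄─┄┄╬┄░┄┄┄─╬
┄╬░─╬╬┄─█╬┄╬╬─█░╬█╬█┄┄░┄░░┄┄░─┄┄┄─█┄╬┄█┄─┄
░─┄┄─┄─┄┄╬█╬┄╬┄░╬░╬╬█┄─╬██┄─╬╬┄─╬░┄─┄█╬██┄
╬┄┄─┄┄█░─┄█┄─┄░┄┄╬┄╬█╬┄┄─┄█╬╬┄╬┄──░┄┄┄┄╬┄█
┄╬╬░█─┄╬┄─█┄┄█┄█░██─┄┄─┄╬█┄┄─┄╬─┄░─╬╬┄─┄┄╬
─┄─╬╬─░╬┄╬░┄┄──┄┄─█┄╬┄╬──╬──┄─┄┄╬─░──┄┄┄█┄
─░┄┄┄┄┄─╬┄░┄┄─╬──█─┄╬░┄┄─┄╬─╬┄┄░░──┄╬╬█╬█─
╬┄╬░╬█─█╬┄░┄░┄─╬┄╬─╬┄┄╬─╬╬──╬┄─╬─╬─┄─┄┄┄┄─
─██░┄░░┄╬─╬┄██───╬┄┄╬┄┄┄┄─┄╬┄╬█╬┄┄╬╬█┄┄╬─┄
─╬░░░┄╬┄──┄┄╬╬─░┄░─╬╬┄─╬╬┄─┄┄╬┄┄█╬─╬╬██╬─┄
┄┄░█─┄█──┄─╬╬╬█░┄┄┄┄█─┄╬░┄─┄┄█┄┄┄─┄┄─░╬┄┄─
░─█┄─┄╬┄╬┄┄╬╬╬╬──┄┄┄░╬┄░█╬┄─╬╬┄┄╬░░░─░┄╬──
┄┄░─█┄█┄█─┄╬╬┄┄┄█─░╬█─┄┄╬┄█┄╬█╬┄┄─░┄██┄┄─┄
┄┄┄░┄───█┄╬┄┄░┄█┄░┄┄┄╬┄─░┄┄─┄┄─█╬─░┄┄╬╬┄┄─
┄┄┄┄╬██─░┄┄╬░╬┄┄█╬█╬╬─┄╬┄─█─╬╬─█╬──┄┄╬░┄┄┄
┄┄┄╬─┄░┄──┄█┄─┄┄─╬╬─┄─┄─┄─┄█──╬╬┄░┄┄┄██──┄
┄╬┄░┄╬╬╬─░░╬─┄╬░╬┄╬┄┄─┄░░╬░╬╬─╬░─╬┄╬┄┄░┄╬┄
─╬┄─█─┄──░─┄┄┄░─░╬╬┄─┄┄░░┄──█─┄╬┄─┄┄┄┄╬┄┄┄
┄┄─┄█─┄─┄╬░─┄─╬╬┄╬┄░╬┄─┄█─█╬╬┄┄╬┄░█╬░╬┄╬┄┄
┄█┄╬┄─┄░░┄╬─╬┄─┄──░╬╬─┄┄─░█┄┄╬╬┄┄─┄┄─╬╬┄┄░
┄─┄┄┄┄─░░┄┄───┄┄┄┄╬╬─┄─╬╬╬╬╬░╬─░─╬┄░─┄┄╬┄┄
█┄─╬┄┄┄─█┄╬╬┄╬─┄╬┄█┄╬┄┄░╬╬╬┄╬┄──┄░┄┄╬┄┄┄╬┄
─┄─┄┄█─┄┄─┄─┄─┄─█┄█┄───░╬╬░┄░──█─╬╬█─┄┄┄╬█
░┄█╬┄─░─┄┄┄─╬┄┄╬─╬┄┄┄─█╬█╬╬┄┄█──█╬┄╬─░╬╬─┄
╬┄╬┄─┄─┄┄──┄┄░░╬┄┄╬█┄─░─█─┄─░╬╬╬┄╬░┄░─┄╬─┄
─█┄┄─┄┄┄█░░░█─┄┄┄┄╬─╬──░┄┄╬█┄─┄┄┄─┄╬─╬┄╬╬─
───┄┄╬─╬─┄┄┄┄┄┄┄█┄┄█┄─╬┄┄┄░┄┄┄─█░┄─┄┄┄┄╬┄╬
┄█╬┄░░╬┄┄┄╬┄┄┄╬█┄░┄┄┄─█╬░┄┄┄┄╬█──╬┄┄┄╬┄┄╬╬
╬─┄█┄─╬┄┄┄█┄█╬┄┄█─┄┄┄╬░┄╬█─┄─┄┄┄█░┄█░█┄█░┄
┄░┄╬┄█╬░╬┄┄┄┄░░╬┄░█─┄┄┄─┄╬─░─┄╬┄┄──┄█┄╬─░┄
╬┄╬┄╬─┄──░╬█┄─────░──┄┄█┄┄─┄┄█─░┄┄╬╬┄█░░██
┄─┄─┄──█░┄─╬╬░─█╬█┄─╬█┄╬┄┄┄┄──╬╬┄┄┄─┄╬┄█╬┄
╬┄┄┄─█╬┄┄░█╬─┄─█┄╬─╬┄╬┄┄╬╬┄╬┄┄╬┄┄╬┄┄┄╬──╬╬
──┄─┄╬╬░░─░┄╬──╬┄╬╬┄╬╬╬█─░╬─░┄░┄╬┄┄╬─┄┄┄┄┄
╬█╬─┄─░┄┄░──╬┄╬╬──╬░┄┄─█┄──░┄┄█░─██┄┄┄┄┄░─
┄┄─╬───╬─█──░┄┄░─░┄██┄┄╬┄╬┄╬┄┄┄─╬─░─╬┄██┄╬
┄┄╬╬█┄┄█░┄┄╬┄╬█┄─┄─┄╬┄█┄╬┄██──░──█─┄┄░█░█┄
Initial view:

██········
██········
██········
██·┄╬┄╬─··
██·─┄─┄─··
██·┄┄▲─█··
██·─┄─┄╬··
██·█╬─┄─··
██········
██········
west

███·······
███·······
███·······
███╬┄╬┄╬─·
███┄─┄─┄─·
███╬┄▲┄─█·
███──┄─┄╬·
███╬█╬─┄─·
███·······
███·······

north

███·······
███·······
███·······
███┄░┄╬┄··
███╬┄╬┄╬─·
███┄─▲─┄─·
███╬┄┄┄─█·
███──┄─┄╬·
███╬█╬─┄─·
███·······

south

███·······
███·······
███┄░┄╬┄··
███╬┄╬┄╬─·
███┄─┄─┄─·
███╬┄▲┄─█·
███──┄─┄╬·
███╬█╬─┄─·
███·······
███·······

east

██········
██········
██┄░┄╬┄···
██╬┄╬┄╬─··
██┄─┄─┄─··
██╬┄┄▲─█··
██──┄─┄╬··
██╬█╬─┄─··
██········
██········

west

███·······
███·······
███┄░┄╬┄··
███╬┄╬┄╬─·
███┄─┄─┄─·
███╬┄▲┄─█·
███──┄─┄╬·
███╬█╬─┄─·
███·······
███·······

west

████······
████······
████┄░┄╬┄·
████╬┄╬┄╬─
████┄─┄─┄─
████╬▲┄┄─█
████──┄─┄╬
████╬█╬─┄─
████······
████······

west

█████·····
█████·····
█████┄░┄╬┄
█████╬┄╬┄╬
█████┄─┄─┄
█████▲┄┄┄─
█████──┄─┄
█████╬█╬─┄
█████·····
█████·····

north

█████·····
█████·····
█████·····
█████┄░┄╬┄
█████╬┄╬┄╬
█████▲─┄─┄
█████╬┄┄┄─
█████──┄─┄
█████╬█╬─┄
█████·····

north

█████·····
█████·····
█████·····
█████╬─┄··
█████┄░┄╬┄
█████▲┄╬┄╬
█████┄─┄─┄
█████╬┄┄┄─
█████──┄─┄
█████╬█╬─┄

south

█████·····
█████·····
█████╬─┄··
█████┄░┄╬┄
█████╬┄╬┄╬
█████▲─┄─┄
█████╬┄┄┄─
█████──┄─┄
█████╬█╬─┄
█████·····

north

█████·····
█████·····
█████·····
█████╬─┄··
█████┄░┄╬┄
█████▲┄╬┄╬
█████┄─┄─┄
█████╬┄┄┄─
█████──┄─┄
█████╬█╬─┄

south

█████·····
█████·····
█████╬─┄··
█████┄░┄╬┄
█████╬┄╬┄╬
█████▲─┄─┄
█████╬┄┄┄─
█████──┄─┄
█████╬█╬─┄
█████·····

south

█████·····
█████╬─┄··
█████┄░┄╬┄
█████╬┄╬┄╬
█████┄─┄─┄
█████▲┄┄┄─
█████──┄─┄
█████╬█╬─┄
█████·····
█████·····

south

█████╬─┄··
█████┄░┄╬┄
█████╬┄╬┄╬
█████┄─┄─┄
█████╬┄┄┄─
█████▲─┄─┄
█████╬█╬─┄
█████┄┄─··
█████·····
██████████

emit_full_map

╬─┄···
┄░┄╬┄·
╬┄╬┄╬─
┄─┄─┄─
╬┄┄┄─█
▲─┄─┄╬
╬█╬─┄─
┄┄─···

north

█████·····
█████╬─┄··
█████┄░┄╬┄
█████╬┄╬┄╬
█████┄─┄─┄
█████▲┄┄┄─
█████──┄─┄
█████╬█╬─┄
█████┄┄─··
█████·····

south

█████╬─┄··
█████┄░┄╬┄
█████╬┄╬┄╬
█████┄─┄─┄
█████╬┄┄┄─
█████▲─┄─┄
█████╬█╬─┄
█████┄┄─··
█████·····
██████████

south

█████┄░┄╬┄
█████╬┄╬┄╬
█████┄─┄─┄
█████╬┄┄┄─
█████──┄─┄
█████▲█╬─┄
█████┄┄─··
█████┄┄╬··
██████████
██████████

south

█████╬┄╬┄╬
█████┄─┄─┄
█████╬┄┄┄─
█████──┄─┄
█████╬█╬─┄
█████▲┄─··
█████┄┄╬··
██████████
██████████
██████████

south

█████┄─┄─┄
█████╬┄┄┄─
█████──┄─┄
█████╬█╬─┄
█████┄┄─··
█████▲┄╬··
██████████
██████████
██████████
██████████

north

█████╬┄╬┄╬
█████┄─┄─┄
█████╬┄┄┄─
█████──┄─┄
█████╬█╬─┄
█████▲┄─··
█████┄┄╬··
██████████
██████████
██████████

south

█████┄─┄─┄
█████╬┄┄┄─
█████──┄─┄
█████╬█╬─┄
█████┄┄─··
█████▲┄╬··
██████████
██████████
██████████
██████████
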